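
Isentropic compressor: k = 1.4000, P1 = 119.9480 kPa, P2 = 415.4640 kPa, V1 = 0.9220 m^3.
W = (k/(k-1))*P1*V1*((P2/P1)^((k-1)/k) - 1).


(k-1)/k = 0.2857
(P2/P1)^exp = 1.4261
W = 3.5000 * 119.9480 * 0.9220 * (1.4261 - 1) = 164.9371 kJ

164.9371 kJ


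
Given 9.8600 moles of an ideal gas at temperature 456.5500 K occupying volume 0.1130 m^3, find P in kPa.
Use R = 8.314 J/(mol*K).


P = nRT/V = 9.8600 * 8.314 * 456.5500 / 0.1130
= 37426.1611 / 0.1130 = 331204.9652 Pa = 331.2050 kPa

331.2050 kPa


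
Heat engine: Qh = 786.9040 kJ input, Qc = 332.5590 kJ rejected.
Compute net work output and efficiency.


W = 786.9040 - 332.5590 = 454.3450 kJ
eta = 454.3450 / 786.9040 = 0.5774 = 57.7383%

W = 454.3450 kJ, eta = 57.7383%


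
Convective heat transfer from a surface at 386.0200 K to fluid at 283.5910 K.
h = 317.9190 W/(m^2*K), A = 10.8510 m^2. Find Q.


dT = 102.4290 K
Q = 317.9190 * 10.8510 * 102.4290 = 353353.3231 W

353353.3231 W


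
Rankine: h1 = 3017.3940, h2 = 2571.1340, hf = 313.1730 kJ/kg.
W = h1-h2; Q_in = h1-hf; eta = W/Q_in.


W = 446.2600 kJ/kg
Q_in = 2704.2210 kJ/kg
eta = 0.1650 = 16.5023%

eta = 16.5023%


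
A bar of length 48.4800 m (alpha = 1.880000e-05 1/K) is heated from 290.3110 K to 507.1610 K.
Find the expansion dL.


dT = 216.8500 K
dL = 1.880000e-05 * 48.4800 * 216.8500 = 0.197642 m
L_final = 48.677642 m

dL = 0.197642 m


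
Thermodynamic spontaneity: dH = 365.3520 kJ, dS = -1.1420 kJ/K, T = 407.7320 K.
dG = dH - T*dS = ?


T*dS = 407.7320 * -1.1420 = -465.6299 kJ
dG = 365.3520 + 465.6299 = 830.9819 kJ (non-spontaneous)

dG = 830.9819 kJ, non-spontaneous


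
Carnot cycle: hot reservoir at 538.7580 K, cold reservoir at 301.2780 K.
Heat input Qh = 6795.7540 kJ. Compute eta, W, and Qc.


eta = 1 - 301.2780/538.7580 = 0.4408
W = 0.4408 * 6795.7540 = 2995.5113 kJ
Qc = 6795.7540 - 2995.5113 = 3800.2427 kJ

eta = 44.0792%, W = 2995.5113 kJ, Qc = 3800.2427 kJ


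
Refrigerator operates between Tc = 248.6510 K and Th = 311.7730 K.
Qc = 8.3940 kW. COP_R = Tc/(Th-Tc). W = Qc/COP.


COP = 248.6510 / 63.1220 = 3.9392
W = 8.3940 / 3.9392 = 2.1309 kW

COP = 3.9392, W = 2.1309 kW


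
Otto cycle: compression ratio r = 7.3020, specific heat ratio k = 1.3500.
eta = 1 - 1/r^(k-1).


r^(k-1) = 2.0054
eta = 1 - 1/2.0054 = 0.5014 = 50.1351%

50.1351%


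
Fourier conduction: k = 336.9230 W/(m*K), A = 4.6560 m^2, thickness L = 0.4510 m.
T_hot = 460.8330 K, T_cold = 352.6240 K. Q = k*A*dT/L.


dT = 108.2090 K
Q = 336.9230 * 4.6560 * 108.2090 / 0.4510 = 376383.4098 W

376383.4098 W


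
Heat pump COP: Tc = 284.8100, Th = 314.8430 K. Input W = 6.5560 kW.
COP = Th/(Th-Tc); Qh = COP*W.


COP = 314.8430 / 30.0330 = 10.4832
Qh = 10.4832 * 6.5560 = 68.7281 kW

COP = 10.4832, Qh = 68.7281 kW


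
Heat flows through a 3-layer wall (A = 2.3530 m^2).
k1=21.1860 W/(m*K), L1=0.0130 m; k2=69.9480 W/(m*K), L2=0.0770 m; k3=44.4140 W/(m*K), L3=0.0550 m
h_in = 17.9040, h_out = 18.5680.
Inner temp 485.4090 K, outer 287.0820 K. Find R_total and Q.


R_conv_in = 1/(17.9040*2.3530) = 0.0237
R_1 = 0.0130/(21.1860*2.3530) = 0.0003
R_2 = 0.0770/(69.9480*2.3530) = 0.0005
R_3 = 0.0550/(44.4140*2.3530) = 0.0005
R_conv_out = 1/(18.5680*2.3530) = 0.0229
R_total = 0.0479 K/W
Q = 198.3270 / 0.0479 = 4142.1431 W

R_total = 0.0479 K/W, Q = 4142.1431 W


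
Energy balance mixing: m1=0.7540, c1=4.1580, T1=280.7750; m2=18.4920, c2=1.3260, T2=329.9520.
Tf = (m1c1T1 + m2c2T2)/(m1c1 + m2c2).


num = 8970.8191
den = 27.6555
Tf = 324.3771 K

324.3771 K


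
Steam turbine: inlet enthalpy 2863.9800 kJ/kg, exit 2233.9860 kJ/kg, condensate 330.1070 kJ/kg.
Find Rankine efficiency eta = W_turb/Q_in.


W = 629.9940 kJ/kg
Q_in = 2533.8730 kJ/kg
eta = 0.2486 = 24.8629%

eta = 24.8629%


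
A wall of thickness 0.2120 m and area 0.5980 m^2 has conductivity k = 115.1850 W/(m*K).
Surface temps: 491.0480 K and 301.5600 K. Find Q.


dT = 189.4880 K
Q = 115.1850 * 0.5980 * 189.4880 / 0.2120 = 61566.2869 W

61566.2869 W


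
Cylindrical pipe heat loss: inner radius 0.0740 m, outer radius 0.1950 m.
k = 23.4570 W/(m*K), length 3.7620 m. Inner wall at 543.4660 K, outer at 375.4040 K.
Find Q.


dT = 168.0620 K
ln(ro/ri) = 0.9689
Q = 2*pi*23.4570*3.7620*168.0620 / 0.9689 = 96171.4692 W

96171.4692 W


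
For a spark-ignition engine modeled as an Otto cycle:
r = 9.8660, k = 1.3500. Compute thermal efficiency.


r^(k-1) = 2.2282
eta = 1 - 1/2.2282 = 0.5512 = 55.1202%

55.1202%


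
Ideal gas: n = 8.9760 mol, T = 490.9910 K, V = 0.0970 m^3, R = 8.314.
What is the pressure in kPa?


P = nRT/V = 8.9760 * 8.314 * 490.9910 / 0.0970
= 36640.9222 / 0.0970 = 377741.4658 Pa = 377.7415 kPa

377.7415 kPa


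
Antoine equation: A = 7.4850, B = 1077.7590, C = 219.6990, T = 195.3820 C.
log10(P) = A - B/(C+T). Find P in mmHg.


C+T = 415.0810
B/(C+T) = 2.5965
log10(P) = 7.4850 - 2.5965 = 4.8885
P = 10^4.8885 = 77356.5600 mmHg

77356.5600 mmHg


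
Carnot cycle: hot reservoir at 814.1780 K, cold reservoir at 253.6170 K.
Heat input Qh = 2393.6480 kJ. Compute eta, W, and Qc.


eta = 1 - 253.6170/814.1780 = 0.6885
W = 0.6885 * 2393.6480 = 1648.0250 kJ
Qc = 2393.6480 - 1648.0250 = 745.6230 kJ

eta = 68.8499%, W = 1648.0250 kJ, Qc = 745.6230 kJ


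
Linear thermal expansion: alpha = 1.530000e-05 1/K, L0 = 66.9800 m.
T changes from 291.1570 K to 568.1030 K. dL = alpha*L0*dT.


dT = 276.9460 K
dL = 1.530000e-05 * 66.9800 * 276.9460 = 0.283813 m
L_final = 67.263813 m

dL = 0.283813 m


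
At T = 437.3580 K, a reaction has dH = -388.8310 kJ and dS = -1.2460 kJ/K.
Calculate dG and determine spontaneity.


T*dS = 437.3580 * -1.2460 = -544.9481 kJ
dG = -388.8310 + 544.9481 = 156.1171 kJ (non-spontaneous)

dG = 156.1171 kJ, non-spontaneous


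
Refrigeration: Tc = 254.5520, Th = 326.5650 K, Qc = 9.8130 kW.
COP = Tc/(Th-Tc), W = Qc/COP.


COP = 254.5520 / 72.0130 = 3.5348
W = 9.8130 / 3.5348 = 2.7761 kW

COP = 3.5348, W = 2.7761 kW


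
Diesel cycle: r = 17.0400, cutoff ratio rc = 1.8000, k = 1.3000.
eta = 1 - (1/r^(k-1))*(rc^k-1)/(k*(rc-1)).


r^(k-1) = 2.3412
rc^k = 2.1471
eta = 0.5289 = 52.8881%

52.8881%


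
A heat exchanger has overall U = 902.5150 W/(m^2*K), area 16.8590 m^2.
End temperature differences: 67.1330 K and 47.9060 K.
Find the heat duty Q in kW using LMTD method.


LMTD = 56.9799 K
Q = 902.5150 * 16.8590 * 56.9799 = 866977.2043 W = 866.9772 kW

866.9772 kW


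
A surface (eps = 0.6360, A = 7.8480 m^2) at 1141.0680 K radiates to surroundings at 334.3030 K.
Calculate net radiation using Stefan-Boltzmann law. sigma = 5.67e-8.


T^4 = 1.6953e+12
Tsurr^4 = 1.2490e+10
Q = 0.6360 * 5.67e-8 * 7.8480 * 1.6828e+12 = 476248.6992 W

476248.6992 W


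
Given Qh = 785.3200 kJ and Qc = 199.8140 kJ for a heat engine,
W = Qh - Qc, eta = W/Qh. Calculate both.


W = 785.3200 - 199.8140 = 585.5060 kJ
eta = 585.5060 / 785.3200 = 0.7456 = 74.5564%

W = 585.5060 kJ, eta = 74.5564%


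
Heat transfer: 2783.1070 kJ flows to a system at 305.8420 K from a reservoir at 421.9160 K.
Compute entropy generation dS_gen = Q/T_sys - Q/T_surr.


dS_sys = 2783.1070/305.8420 = 9.0998 kJ/K
dS_surr = -2783.1070/421.9160 = -6.5964 kJ/K
dS_gen = 9.0998 - 6.5964 = 2.5035 kJ/K (irreversible)

dS_gen = 2.5035 kJ/K, irreversible


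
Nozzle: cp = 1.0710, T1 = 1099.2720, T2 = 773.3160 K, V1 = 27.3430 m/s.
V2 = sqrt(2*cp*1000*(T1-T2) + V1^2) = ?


dT = 325.9560 K
2*cp*1000*dT = 698197.7520
V1^2 = 747.6396
V2 = sqrt(698945.3916) = 836.0295 m/s

836.0295 m/s


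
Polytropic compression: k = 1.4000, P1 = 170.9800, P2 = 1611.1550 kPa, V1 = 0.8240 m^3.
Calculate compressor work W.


(k-1)/k = 0.2857
(P2/P1)^exp = 1.8982
W = 3.5000 * 170.9800 * 0.8240 * (1.8982 - 1) = 442.9051 kJ

442.9051 kJ


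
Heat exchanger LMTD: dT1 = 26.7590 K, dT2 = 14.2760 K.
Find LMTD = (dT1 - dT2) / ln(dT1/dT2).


dT1/dT2 = 1.8744
ln(dT1/dT2) = 0.6283
LMTD = 12.4830 / 0.6283 = 19.8682 K

19.8682 K


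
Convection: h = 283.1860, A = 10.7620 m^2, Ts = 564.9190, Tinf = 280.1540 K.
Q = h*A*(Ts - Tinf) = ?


dT = 284.7650 K
Q = 283.1860 * 10.7620 * 284.7650 = 867863.4064 W

867863.4064 W


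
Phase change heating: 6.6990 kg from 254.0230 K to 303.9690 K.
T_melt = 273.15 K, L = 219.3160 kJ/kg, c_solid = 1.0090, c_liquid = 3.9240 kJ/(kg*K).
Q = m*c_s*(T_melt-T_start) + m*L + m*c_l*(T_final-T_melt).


Q1 (sensible, solid) = 6.6990 * 1.0090 * 19.1270 = 129.2850 kJ
Q2 (latent) = 6.6990 * 219.3160 = 1469.1979 kJ
Q3 (sensible, liquid) = 6.6990 * 3.9240 * 30.8190 = 810.1352 kJ
Q_total = 2408.6181 kJ

2408.6181 kJ


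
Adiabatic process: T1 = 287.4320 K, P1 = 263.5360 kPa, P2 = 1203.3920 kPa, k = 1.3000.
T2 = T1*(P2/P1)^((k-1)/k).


(k-1)/k = 0.2308
(P2/P1)^exp = 1.4197
T2 = 287.4320 * 1.4197 = 408.0778 K

408.0778 K


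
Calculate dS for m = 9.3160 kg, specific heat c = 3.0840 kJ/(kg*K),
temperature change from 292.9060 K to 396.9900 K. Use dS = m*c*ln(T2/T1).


T2/T1 = 1.3553
ln(T2/T1) = 0.3041
dS = 9.3160 * 3.0840 * 0.3041 = 8.7358 kJ/K

8.7358 kJ/K


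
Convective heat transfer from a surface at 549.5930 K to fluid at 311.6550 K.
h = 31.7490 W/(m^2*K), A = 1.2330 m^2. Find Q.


dT = 237.9380 K
Q = 31.7490 * 1.2330 * 237.9380 = 9314.4440 W

9314.4440 W


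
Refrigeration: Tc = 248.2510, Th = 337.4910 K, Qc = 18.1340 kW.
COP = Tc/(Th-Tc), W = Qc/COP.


COP = 248.2510 / 89.2400 = 2.7818
W = 18.1340 / 2.7818 = 6.5187 kW

COP = 2.7818, W = 6.5187 kW


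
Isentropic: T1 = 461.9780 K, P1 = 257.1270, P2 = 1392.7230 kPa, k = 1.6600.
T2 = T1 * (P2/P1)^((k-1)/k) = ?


(k-1)/k = 0.3976
(P2/P1)^exp = 1.9576
T2 = 461.9780 * 1.9576 = 904.3575 K

904.3575 K


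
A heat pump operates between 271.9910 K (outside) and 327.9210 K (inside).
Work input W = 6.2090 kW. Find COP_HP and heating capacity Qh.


COP = 327.9210 / 55.9300 = 5.8631
Qh = 5.8631 * 6.2090 = 36.4037 kW

COP = 5.8631, Qh = 36.4037 kW


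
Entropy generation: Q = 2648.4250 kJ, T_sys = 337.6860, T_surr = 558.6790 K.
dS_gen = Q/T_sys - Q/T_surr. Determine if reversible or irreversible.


dS_sys = 2648.4250/337.6860 = 7.8429 kJ/K
dS_surr = -2648.4250/558.6790 = -4.7405 kJ/K
dS_gen = 7.8429 - 4.7405 = 3.1024 kJ/K (irreversible)

dS_gen = 3.1024 kJ/K, irreversible


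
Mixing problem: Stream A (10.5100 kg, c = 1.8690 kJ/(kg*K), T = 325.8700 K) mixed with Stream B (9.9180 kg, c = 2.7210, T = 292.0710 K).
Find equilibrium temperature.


num = 14283.2108
den = 46.6301
Tf = 306.3090 K

306.3090 K


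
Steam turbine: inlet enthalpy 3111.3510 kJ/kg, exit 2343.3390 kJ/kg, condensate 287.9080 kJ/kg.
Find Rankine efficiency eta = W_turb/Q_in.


W = 768.0120 kJ/kg
Q_in = 2823.4430 kJ/kg
eta = 0.2720 = 27.2013%

eta = 27.2013%


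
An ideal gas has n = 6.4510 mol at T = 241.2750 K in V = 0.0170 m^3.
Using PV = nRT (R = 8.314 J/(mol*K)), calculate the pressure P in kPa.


P = nRT/V = 6.4510 * 8.314 * 241.2750 / 0.0170
= 12940.4502 / 0.0170 = 761202.9540 Pa = 761.2030 kPa

761.2030 kPa


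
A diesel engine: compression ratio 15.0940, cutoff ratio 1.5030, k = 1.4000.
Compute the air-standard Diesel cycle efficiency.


r^(k-1) = 2.9616
rc^k = 1.7691
eta = 0.6312 = 63.1241%

63.1241%


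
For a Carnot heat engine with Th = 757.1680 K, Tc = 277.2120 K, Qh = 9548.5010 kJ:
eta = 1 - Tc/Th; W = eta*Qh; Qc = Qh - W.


eta = 1 - 277.2120/757.1680 = 0.6339
W = 0.6339 * 9548.5010 = 6052.6334 kJ
Qc = 9548.5010 - 6052.6334 = 3495.8676 kJ

eta = 63.3883%, W = 6052.6334 kJ, Qc = 3495.8676 kJ


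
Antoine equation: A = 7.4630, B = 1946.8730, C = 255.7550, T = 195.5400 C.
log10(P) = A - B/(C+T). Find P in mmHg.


C+T = 451.2950
B/(C+T) = 4.3140
log10(P) = 7.4630 - 4.3140 = 3.1490
P = 10^3.1490 = 1409.3868 mmHg

1409.3868 mmHg


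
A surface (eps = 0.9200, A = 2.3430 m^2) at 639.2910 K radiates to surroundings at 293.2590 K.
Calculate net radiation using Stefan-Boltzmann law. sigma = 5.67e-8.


T^4 = 1.6703e+11
Tsurr^4 = 7.3961e+09
Q = 0.9200 * 5.67e-8 * 2.3430 * 1.5963e+11 = 19510.4844 W

19510.4844 W


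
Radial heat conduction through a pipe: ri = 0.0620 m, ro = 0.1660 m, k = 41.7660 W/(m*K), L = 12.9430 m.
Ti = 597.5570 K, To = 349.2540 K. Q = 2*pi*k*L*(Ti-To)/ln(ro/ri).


dT = 248.3030 K
ln(ro/ri) = 0.9849
Q = 2*pi*41.7660*12.9430*248.3030 / 0.9849 = 856343.6475 W

856343.6475 W


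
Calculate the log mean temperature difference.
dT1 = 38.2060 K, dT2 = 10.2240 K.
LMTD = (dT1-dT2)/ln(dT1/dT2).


dT1/dT2 = 3.7369
ln(dT1/dT2) = 1.3183
LMTD = 27.9820 / 1.3183 = 21.2266 K

21.2266 K


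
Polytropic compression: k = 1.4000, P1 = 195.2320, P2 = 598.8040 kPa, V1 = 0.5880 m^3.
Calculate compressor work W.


(k-1)/k = 0.2857
(P2/P1)^exp = 1.3774
W = 3.5000 * 195.2320 * 0.5880 * (1.3774 - 1) = 151.6431 kJ

151.6431 kJ


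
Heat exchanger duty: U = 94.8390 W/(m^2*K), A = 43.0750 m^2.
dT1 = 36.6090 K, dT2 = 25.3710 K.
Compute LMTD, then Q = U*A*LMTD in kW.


LMTD = 30.6474 K
Q = 94.8390 * 43.0750 * 30.6474 = 125200.3044 W = 125.2003 kW

125.2003 kW


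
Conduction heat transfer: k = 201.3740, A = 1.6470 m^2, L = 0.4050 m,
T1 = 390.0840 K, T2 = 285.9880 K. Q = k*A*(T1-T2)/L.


dT = 104.0960 K
Q = 201.3740 * 1.6470 * 104.0960 / 0.4050 = 85246.3935 W

85246.3935 W


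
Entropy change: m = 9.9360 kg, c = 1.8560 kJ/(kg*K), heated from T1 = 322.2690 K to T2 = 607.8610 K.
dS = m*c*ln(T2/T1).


T2/T1 = 1.8862
ln(T2/T1) = 0.6346
dS = 9.9360 * 1.8560 * 0.6346 = 11.7021 kJ/K

11.7021 kJ/K


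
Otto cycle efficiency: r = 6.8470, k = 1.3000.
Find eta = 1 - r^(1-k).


r^(k-1) = 1.7809
eta = 1 - 1/1.7809 = 0.4385 = 43.8500%

43.8500%


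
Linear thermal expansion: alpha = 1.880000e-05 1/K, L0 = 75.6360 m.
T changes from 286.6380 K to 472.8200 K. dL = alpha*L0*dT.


dT = 186.1820 K
dL = 1.880000e-05 * 75.6360 * 186.1820 = 0.264743 m
L_final = 75.900743 m

dL = 0.264743 m


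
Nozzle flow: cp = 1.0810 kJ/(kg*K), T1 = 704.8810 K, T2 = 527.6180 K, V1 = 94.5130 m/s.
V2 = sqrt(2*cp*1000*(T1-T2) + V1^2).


dT = 177.2630 K
2*cp*1000*dT = 383242.6060
V1^2 = 8932.7072
V2 = sqrt(392175.3132) = 626.2390 m/s

626.2390 m/s


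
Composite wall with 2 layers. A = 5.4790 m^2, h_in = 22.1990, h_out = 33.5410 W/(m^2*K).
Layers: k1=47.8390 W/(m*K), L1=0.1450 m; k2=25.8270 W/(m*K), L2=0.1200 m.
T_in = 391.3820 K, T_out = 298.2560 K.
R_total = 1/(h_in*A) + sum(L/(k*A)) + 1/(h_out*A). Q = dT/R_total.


R_conv_in = 1/(22.1990*5.4790) = 0.0082
R_1 = 0.1450/(47.8390*5.4790) = 0.0006
R_2 = 0.1200/(25.8270*5.4790) = 0.0008
R_conv_out = 1/(33.5410*5.4790) = 0.0054
R_total = 0.0151 K/W
Q = 93.1260 / 0.0151 = 6181.8005 W

R_total = 0.0151 K/W, Q = 6181.8005 W


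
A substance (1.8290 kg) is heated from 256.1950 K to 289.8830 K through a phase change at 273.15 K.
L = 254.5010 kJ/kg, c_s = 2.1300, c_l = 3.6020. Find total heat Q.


Q1 (sensible, solid) = 1.8290 * 2.1300 * 16.9550 = 66.0528 kJ
Q2 (latent) = 1.8290 * 254.5010 = 465.4823 kJ
Q3 (sensible, liquid) = 1.8290 * 3.6020 * 16.7330 = 110.2380 kJ
Q_total = 641.7731 kJ

641.7731 kJ


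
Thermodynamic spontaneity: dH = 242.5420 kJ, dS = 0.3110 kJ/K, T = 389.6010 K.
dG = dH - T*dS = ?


T*dS = 389.6010 * 0.3110 = 121.1659 kJ
dG = 242.5420 - 121.1659 = 121.3761 kJ (non-spontaneous)

dG = 121.3761 kJ, non-spontaneous


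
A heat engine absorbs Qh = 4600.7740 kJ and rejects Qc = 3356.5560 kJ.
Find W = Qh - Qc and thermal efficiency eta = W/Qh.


W = 4600.7740 - 3356.5560 = 1244.2180 kJ
eta = 1244.2180 / 4600.7740 = 0.2704 = 27.0437%

W = 1244.2180 kJ, eta = 27.0437%


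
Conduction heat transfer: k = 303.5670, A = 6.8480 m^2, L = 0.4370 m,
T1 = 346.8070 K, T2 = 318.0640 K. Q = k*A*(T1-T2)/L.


dT = 28.7430 K
Q = 303.5670 * 6.8480 * 28.7430 / 0.4370 = 136731.6228 W

136731.6228 W


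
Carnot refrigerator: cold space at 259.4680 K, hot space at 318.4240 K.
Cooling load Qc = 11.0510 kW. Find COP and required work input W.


COP = 259.4680 / 58.9560 = 4.4010
W = 11.0510 / 4.4010 = 2.5110 kW

COP = 4.4010, W = 2.5110 kW


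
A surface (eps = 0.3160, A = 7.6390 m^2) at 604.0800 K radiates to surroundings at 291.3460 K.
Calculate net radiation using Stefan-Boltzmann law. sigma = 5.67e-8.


T^4 = 1.3316e+11
Tsurr^4 = 7.2050e+09
Q = 0.3160 * 5.67e-8 * 7.6390 * 1.2596e+11 = 17239.5612 W

17239.5612 W


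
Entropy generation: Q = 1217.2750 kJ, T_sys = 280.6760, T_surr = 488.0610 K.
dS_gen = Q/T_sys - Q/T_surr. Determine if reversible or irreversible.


dS_sys = 1217.2750/280.6760 = 4.3369 kJ/K
dS_surr = -1217.2750/488.0610 = -2.4941 kJ/K
dS_gen = 4.3369 - 2.4941 = 1.8428 kJ/K (irreversible)

dS_gen = 1.8428 kJ/K, irreversible


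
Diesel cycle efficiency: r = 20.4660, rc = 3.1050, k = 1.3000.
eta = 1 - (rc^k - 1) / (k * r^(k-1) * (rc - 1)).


r^(k-1) = 2.4735
rc^k = 4.3619
eta = 0.5033 = 50.3310%

50.3310%


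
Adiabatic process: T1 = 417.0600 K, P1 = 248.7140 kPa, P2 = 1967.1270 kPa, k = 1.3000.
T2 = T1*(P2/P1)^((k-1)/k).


(k-1)/k = 0.2308
(P2/P1)^exp = 1.6116
T2 = 417.0600 * 1.6116 = 672.1401 K

672.1401 K


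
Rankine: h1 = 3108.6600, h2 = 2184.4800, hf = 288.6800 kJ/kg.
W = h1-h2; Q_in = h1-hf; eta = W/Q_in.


W = 924.1800 kJ/kg
Q_in = 2819.9800 kJ/kg
eta = 0.3277 = 32.7726%

eta = 32.7726%


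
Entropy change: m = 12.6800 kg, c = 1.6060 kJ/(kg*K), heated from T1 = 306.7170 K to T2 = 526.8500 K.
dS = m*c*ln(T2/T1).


T2/T1 = 1.7177
ln(T2/T1) = 0.5410
dS = 12.6800 * 1.6060 * 0.5410 = 11.0168 kJ/K

11.0168 kJ/K


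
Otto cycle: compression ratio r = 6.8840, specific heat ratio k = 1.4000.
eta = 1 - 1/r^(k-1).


r^(k-1) = 2.1634
eta = 1 - 1/2.1634 = 0.5378 = 53.7764%

53.7764%


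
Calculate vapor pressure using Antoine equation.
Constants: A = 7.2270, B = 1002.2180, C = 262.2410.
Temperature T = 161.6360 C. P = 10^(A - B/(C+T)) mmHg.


C+T = 423.8770
B/(C+T) = 2.3644
log10(P) = 7.2270 - 2.3644 = 4.8626
P = 10^4.8626 = 72877.3212 mmHg

72877.3212 mmHg


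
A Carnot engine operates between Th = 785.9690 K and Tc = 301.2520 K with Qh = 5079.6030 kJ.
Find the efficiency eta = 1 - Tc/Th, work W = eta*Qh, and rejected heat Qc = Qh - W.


eta = 1 - 301.2520/785.9690 = 0.6167
W = 0.6167 * 5079.6030 = 3132.6553 kJ
Qc = 5079.6030 - 3132.6553 = 1946.9477 kJ

eta = 61.6713%, W = 3132.6553 kJ, Qc = 1946.9477 kJ


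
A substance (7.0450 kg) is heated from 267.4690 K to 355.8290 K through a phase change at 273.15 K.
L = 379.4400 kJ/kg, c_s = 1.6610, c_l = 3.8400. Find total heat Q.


Q1 (sensible, solid) = 7.0450 * 1.6610 * 5.6810 = 66.4776 kJ
Q2 (latent) = 7.0450 * 379.4400 = 2673.1548 kJ
Q3 (sensible, liquid) = 7.0450 * 3.8400 * 82.6790 = 2236.6985 kJ
Q_total = 4976.3309 kJ

4976.3309 kJ


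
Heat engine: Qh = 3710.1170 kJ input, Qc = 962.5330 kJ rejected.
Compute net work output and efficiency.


W = 3710.1170 - 962.5330 = 2747.5840 kJ
eta = 2747.5840 / 3710.1170 = 0.7406 = 74.0565%

W = 2747.5840 kJ, eta = 74.0565%


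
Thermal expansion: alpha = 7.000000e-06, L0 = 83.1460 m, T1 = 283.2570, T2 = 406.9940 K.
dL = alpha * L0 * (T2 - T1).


dT = 123.7370 K
dL = 7.000000e-06 * 83.1460 * 123.7370 = 0.072018 m
L_final = 83.218018 m

dL = 0.072018 m


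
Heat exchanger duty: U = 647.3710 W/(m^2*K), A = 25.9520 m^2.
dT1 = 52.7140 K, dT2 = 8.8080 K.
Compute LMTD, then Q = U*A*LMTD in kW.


LMTD = 24.5392 K
Q = 647.3710 * 25.9520 * 24.5392 = 412272.1880 W = 412.2722 kW

412.2722 kW


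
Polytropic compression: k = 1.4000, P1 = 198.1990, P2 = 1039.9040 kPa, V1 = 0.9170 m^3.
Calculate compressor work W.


(k-1)/k = 0.2857
(P2/P1)^exp = 1.6058
W = 3.5000 * 198.1990 * 0.9170 * (1.6058 - 1) = 385.3423 kJ

385.3423 kJ


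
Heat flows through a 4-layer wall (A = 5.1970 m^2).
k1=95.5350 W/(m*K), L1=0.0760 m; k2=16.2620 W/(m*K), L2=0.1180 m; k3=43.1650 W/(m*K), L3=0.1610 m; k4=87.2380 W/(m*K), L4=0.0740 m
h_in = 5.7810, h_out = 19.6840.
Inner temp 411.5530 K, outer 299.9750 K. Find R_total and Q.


R_conv_in = 1/(5.7810*5.1970) = 0.0333
R_1 = 0.0760/(95.5350*5.1970) = 0.0002
R_2 = 0.1180/(16.2620*5.1970) = 0.0014
R_3 = 0.1610/(43.1650*5.1970) = 0.0007
R_4 = 0.0740/(87.2380*5.1970) = 0.0002
R_conv_out = 1/(19.6840*5.1970) = 0.0098
R_total = 0.0455 K/W
Q = 111.5780 / 0.0455 = 2452.7879 W

R_total = 0.0455 K/W, Q = 2452.7879 W


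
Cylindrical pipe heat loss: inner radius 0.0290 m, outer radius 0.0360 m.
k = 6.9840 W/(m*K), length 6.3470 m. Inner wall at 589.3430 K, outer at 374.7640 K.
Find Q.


dT = 214.5790 K
ln(ro/ri) = 0.2162
Q = 2*pi*6.9840*6.3470*214.5790 / 0.2162 = 276399.7894 W

276399.7894 W


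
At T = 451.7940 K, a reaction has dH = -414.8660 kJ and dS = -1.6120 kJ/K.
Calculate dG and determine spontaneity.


T*dS = 451.7940 * -1.6120 = -728.2919 kJ
dG = -414.8660 + 728.2919 = 313.4259 kJ (non-spontaneous)

dG = 313.4259 kJ, non-spontaneous


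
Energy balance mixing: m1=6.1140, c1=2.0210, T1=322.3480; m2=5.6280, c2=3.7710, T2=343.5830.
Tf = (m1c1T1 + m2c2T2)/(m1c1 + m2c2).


num = 11274.9855
den = 33.5796
Tf = 335.7691 K

335.7691 K


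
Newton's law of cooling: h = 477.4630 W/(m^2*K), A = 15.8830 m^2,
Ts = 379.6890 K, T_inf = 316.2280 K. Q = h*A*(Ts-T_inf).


dT = 63.4610 K
Q = 477.4630 * 15.8830 * 63.4610 = 481259.3384 W

481259.3384 W


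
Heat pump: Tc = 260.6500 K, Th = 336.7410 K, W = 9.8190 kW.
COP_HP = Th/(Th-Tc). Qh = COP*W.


COP = 336.7410 / 76.0910 = 4.4255
Qh = 4.4255 * 9.8190 = 43.4540 kW

COP = 4.4255, Qh = 43.4540 kW


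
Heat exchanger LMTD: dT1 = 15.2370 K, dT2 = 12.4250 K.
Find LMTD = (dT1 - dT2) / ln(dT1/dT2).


dT1/dT2 = 1.2263
ln(dT1/dT2) = 0.2040
LMTD = 2.8120 / 0.2040 = 13.7832 K

13.7832 K


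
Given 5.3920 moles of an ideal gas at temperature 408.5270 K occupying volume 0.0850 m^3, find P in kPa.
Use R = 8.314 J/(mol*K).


P = nRT/V = 5.3920 * 8.314 * 408.5270 / 0.0850
= 18313.8928 / 0.0850 = 215457.5627 Pa = 215.4576 kPa

215.4576 kPa


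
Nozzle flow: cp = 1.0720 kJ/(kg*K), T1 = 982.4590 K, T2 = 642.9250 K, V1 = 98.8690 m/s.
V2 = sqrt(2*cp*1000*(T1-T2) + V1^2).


dT = 339.5340 K
2*cp*1000*dT = 727960.8960
V1^2 = 9775.0792
V2 = sqrt(737735.9752) = 858.9156 m/s

858.9156 m/s


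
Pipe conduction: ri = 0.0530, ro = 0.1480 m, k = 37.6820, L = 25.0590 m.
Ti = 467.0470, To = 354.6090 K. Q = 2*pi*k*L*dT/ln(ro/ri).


dT = 112.4380 K
ln(ro/ri) = 1.0269
Q = 2*pi*37.6820*25.0590*112.4380 / 1.0269 = 649611.7881 W

649611.7881 W


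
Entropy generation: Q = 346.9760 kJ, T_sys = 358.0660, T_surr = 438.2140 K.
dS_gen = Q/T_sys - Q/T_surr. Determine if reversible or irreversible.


dS_sys = 346.9760/358.0660 = 0.9690 kJ/K
dS_surr = -346.9760/438.2140 = -0.7918 kJ/K
dS_gen = 0.9690 - 0.7918 = 0.1772 kJ/K (irreversible)

dS_gen = 0.1772 kJ/K, irreversible


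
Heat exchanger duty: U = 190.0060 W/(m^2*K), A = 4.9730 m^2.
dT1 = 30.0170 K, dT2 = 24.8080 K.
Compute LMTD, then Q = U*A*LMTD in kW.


LMTD = 27.3298 K
Q = 190.0060 * 4.9730 * 27.3298 = 25823.9375 W = 25.8239 kW

25.8239 kW


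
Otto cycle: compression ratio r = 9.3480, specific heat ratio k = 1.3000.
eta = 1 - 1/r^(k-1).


r^(k-1) = 1.9553
eta = 1 - 1/1.9553 = 0.4886 = 48.8572%

48.8572%


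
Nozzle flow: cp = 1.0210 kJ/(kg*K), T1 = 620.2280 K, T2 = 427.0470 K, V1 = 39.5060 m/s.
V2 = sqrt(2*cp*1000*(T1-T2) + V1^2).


dT = 193.1810 K
2*cp*1000*dT = 394475.6020
V1^2 = 1560.7240
V2 = sqrt(396036.3260) = 629.3142 m/s

629.3142 m/s


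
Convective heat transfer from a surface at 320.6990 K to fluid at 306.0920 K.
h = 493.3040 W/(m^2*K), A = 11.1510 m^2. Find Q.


dT = 14.6070 K
Q = 493.3040 * 11.1510 * 14.6070 = 80350.6662 W

80350.6662 W


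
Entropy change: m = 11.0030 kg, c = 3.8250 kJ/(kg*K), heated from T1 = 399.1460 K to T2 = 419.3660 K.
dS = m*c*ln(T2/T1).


T2/T1 = 1.0507
ln(T2/T1) = 0.0494
dS = 11.0030 * 3.8250 * 0.0494 = 2.0798 kJ/K

2.0798 kJ/K


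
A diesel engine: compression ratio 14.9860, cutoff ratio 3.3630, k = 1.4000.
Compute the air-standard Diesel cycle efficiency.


r^(k-1) = 2.9531
rc^k = 5.4628
eta = 0.5432 = 54.3181%

54.3181%


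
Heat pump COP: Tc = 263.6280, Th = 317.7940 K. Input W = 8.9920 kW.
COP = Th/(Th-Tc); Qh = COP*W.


COP = 317.7940 / 54.1660 = 5.8670
Qh = 5.8670 * 8.9920 = 52.7564 kW

COP = 5.8670, Qh = 52.7564 kW


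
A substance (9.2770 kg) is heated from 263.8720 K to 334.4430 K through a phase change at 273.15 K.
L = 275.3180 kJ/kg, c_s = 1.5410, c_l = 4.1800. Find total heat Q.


Q1 (sensible, solid) = 9.2770 * 1.5410 * 9.2780 = 132.6370 kJ
Q2 (latent) = 9.2770 * 275.3180 = 2554.1251 kJ
Q3 (sensible, liquid) = 9.2770 * 4.1800 * 61.2930 = 2376.8114 kJ
Q_total = 5063.5734 kJ

5063.5734 kJ


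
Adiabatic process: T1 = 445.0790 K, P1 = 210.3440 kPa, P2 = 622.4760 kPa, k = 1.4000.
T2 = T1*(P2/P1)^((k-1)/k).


(k-1)/k = 0.2857
(P2/P1)^exp = 1.3634
T2 = 445.0790 * 1.3634 = 606.8251 K

606.8251 K


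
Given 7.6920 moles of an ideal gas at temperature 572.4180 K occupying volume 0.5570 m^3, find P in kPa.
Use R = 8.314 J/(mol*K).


P = nRT/V = 7.6920 * 8.314 * 572.4180 / 0.5570
= 36606.8684 / 0.5570 = 65721.4872 Pa = 65.7215 kPa

65.7215 kPa


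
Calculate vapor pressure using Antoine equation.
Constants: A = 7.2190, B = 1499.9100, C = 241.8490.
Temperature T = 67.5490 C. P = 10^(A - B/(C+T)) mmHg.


C+T = 309.3980
B/(C+T) = 4.8478
log10(P) = 7.2190 - 4.8478 = 2.3712
P = 10^2.3712 = 235.0534 mmHg

235.0534 mmHg


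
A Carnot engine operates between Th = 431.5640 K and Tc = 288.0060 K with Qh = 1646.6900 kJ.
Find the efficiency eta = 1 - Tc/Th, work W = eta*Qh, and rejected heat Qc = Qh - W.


eta = 1 - 288.0060/431.5640 = 0.3326
W = 0.3326 * 1646.6900 = 547.7647 kJ
Qc = 1646.6900 - 547.7647 = 1098.9253 kJ

eta = 33.2646%, W = 547.7647 kJ, Qc = 1098.9253 kJ


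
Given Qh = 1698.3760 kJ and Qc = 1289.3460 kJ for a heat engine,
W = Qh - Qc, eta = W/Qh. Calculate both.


W = 1698.3760 - 1289.3460 = 409.0300 kJ
eta = 409.0300 / 1698.3760 = 0.2408 = 24.0836%

W = 409.0300 kJ, eta = 24.0836%


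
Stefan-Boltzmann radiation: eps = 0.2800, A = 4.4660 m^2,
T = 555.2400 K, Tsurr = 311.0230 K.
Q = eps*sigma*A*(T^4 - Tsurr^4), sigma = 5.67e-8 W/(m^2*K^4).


T^4 = 9.5044e+10
Tsurr^4 = 9.3577e+09
Q = 0.2800 * 5.67e-8 * 4.4660 * 8.5686e+10 = 6075.3204 W

6075.3204 W


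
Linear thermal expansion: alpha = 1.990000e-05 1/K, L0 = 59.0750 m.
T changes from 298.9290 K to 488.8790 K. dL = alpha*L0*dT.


dT = 189.9500 K
dL = 1.990000e-05 * 59.0750 * 189.9500 = 0.223304 m
L_final = 59.298304 m

dL = 0.223304 m


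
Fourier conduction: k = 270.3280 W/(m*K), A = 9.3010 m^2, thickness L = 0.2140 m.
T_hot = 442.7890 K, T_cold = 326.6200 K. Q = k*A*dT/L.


dT = 116.1690 K
Q = 270.3280 * 9.3010 * 116.1690 / 0.2140 = 1364888.4329 W

1364888.4329 W


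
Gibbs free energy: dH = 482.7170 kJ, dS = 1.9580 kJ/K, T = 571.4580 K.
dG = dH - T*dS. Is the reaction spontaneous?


T*dS = 571.4580 * 1.9580 = 1118.9148 kJ
dG = 482.7170 - 1118.9148 = -636.1978 kJ (spontaneous)

dG = -636.1978 kJ, spontaneous


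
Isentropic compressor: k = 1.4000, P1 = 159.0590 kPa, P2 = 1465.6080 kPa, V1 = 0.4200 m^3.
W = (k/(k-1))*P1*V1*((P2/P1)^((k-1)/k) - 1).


(k-1)/k = 0.2857
(P2/P1)^exp = 1.8861
W = 3.5000 * 159.0590 * 0.4200 * (1.8861 - 1) = 207.1801 kJ

207.1801 kJ


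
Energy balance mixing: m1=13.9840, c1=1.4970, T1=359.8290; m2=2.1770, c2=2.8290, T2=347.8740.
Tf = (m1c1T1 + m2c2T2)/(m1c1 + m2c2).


num = 9675.1406
den = 27.0928
Tf = 357.1114 K

357.1114 K


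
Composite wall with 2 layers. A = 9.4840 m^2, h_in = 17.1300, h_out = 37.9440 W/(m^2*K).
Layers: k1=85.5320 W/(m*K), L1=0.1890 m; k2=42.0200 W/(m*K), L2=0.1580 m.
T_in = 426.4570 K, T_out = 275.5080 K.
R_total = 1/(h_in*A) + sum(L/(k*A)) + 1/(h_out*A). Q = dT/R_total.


R_conv_in = 1/(17.1300*9.4840) = 0.0062
R_1 = 0.1890/(85.5320*9.4840) = 0.0002
R_2 = 0.1580/(42.0200*9.4840) = 0.0004
R_conv_out = 1/(37.9440*9.4840) = 0.0028
R_total = 0.0096 K/W
Q = 150.9490 / 0.0096 = 15783.6354 W

R_total = 0.0096 K/W, Q = 15783.6354 W


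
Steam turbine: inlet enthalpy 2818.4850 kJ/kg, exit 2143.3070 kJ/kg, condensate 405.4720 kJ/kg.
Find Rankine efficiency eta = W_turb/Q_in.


W = 675.1780 kJ/kg
Q_in = 2413.0130 kJ/kg
eta = 0.2798 = 27.9807%

eta = 27.9807%


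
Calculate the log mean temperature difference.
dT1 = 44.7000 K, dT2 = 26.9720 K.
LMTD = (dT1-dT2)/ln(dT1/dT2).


dT1/dT2 = 1.6573
ln(dT1/dT2) = 0.5052
LMTD = 17.7280 / 0.5052 = 35.0928 K

35.0928 K


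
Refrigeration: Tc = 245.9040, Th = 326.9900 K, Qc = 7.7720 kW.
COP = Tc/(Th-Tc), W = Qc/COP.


COP = 245.9040 / 81.0860 = 3.0326
W = 7.7720 / 3.0326 = 2.5628 kW

COP = 3.0326, W = 2.5628 kW


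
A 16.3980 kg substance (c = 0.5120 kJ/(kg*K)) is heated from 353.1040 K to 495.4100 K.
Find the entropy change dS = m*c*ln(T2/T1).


T2/T1 = 1.4030
ln(T2/T1) = 0.3386
dS = 16.3980 * 0.5120 * 0.3386 = 2.8430 kJ/K

2.8430 kJ/K


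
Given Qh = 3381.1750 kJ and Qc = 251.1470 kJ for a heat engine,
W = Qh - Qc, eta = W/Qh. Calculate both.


W = 3381.1750 - 251.1470 = 3130.0280 kJ
eta = 3130.0280 / 3381.1750 = 0.9257 = 92.5722%

W = 3130.0280 kJ, eta = 92.5722%


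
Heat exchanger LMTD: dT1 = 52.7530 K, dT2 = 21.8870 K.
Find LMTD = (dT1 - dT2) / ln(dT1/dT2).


dT1/dT2 = 2.4102
ln(dT1/dT2) = 0.8797
LMTD = 30.8660 / 0.8797 = 35.0859 K

35.0859 K


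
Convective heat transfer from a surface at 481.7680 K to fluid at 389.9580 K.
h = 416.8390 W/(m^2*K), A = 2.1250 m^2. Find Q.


dT = 91.8100 K
Q = 416.8390 * 2.1250 * 91.8100 = 81323.7258 W

81323.7258 W


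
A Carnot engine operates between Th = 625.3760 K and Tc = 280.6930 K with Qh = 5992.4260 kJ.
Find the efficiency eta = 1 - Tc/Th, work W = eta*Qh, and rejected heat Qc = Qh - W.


eta = 1 - 280.6930/625.3760 = 0.5512
W = 0.5512 * 5992.4260 = 3302.7928 kJ
Qc = 5992.4260 - 3302.7928 = 2689.6332 kJ

eta = 55.1161%, W = 3302.7928 kJ, Qc = 2689.6332 kJ


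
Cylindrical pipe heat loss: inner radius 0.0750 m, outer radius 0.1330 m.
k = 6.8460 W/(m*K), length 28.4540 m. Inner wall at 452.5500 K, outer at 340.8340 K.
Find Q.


dT = 111.7160 K
ln(ro/ri) = 0.5729
Q = 2*pi*6.8460*28.4540*111.7160 / 0.5729 = 238685.5896 W

238685.5896 W


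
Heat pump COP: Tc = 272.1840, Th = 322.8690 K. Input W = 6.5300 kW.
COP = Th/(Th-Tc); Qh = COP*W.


COP = 322.8690 / 50.6850 = 6.3701
Qh = 6.3701 * 6.5300 = 41.5968 kW

COP = 6.3701, Qh = 41.5968 kW


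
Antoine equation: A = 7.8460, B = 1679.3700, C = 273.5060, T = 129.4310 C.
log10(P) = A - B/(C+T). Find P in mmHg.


C+T = 402.9370
B/(C+T) = 4.1678
log10(P) = 7.8460 - 4.1678 = 3.6782
P = 10^3.6782 = 4766.2546 mmHg

4766.2546 mmHg


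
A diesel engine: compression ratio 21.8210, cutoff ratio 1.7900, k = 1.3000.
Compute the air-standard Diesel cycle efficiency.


r^(k-1) = 2.5215
rc^k = 2.1316
eta = 0.5630 = 56.3015%

56.3015%


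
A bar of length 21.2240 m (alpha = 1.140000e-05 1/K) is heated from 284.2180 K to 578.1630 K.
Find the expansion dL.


dT = 293.9450 K
dL = 1.140000e-05 * 21.2240 * 293.9450 = 0.071121 m
L_final = 21.295121 m

dL = 0.071121 m


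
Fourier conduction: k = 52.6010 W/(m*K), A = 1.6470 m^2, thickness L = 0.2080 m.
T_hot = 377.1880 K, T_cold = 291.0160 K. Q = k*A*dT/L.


dT = 86.1720 K
Q = 52.6010 * 1.6470 * 86.1720 / 0.2080 = 35891.4032 W

35891.4032 W


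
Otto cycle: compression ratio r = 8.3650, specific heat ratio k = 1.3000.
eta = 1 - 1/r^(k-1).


r^(k-1) = 1.8912
eta = 1 - 1/1.8912 = 0.4712 = 47.1238%

47.1238%


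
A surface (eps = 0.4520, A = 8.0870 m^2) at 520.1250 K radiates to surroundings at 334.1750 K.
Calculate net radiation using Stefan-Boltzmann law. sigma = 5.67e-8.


T^4 = 7.3186e+10
Tsurr^4 = 1.2471e+10
Q = 0.4520 * 5.67e-8 * 8.0870 * 6.0716e+10 = 12583.7348 W

12583.7348 W


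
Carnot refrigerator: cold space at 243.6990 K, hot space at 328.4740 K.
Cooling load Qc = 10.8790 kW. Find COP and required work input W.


COP = 243.6990 / 84.7750 = 2.8747
W = 10.8790 / 2.8747 = 3.7845 kW

COP = 2.8747, W = 3.7845 kW


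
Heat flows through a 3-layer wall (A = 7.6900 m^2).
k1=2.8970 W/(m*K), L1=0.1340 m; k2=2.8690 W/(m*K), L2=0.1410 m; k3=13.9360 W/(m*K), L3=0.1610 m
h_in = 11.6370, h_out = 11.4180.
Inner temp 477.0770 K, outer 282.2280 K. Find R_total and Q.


R_conv_in = 1/(11.6370*7.6900) = 0.0112
R_1 = 0.1340/(2.8970*7.6900) = 0.0060
R_2 = 0.1410/(2.8690*7.6900) = 0.0064
R_3 = 0.1610/(13.9360*7.6900) = 0.0015
R_conv_out = 1/(11.4180*7.6900) = 0.0114
R_total = 0.0365 K/W
Q = 194.8490 / 0.0365 = 5342.4702 W

R_total = 0.0365 K/W, Q = 5342.4702 W


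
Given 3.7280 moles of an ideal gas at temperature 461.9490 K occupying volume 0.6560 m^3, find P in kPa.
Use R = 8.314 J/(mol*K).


P = nRT/V = 3.7280 * 8.314 * 461.9490 / 0.6560
= 14317.9208 / 0.6560 = 21826.0987 Pa = 21.8261 kPa

21.8261 kPa


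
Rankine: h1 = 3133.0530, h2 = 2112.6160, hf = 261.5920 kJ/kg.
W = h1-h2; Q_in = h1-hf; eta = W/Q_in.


W = 1020.4370 kJ/kg
Q_in = 2871.4610 kJ/kg
eta = 0.3554 = 35.5372%

eta = 35.5372%


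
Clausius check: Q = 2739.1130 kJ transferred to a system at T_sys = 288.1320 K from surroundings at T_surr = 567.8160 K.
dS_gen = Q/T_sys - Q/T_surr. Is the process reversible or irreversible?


dS_sys = 2739.1130/288.1320 = 9.5065 kJ/K
dS_surr = -2739.1130/567.8160 = -4.8239 kJ/K
dS_gen = 9.5065 - 4.8239 = 4.6825 kJ/K (irreversible)

dS_gen = 4.6825 kJ/K, irreversible


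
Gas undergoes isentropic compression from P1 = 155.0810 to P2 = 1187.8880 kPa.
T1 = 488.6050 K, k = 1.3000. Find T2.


(k-1)/k = 0.2308
(P2/P1)^exp = 1.5997
T2 = 488.6050 * 1.5997 = 781.6421 K

781.6421 K


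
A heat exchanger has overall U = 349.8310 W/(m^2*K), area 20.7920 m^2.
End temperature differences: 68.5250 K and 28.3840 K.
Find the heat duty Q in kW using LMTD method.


LMTD = 45.5437 K
Q = 349.8310 * 20.7920 * 45.5437 = 331270.6696 W = 331.2707 kW

331.2707 kW


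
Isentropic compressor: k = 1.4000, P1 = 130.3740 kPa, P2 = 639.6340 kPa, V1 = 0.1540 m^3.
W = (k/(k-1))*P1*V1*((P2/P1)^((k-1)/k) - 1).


(k-1)/k = 0.2857
(P2/P1)^exp = 1.5753
W = 3.5000 * 130.3740 * 0.1540 * (1.5753 - 1) = 40.4250 kJ

40.4250 kJ


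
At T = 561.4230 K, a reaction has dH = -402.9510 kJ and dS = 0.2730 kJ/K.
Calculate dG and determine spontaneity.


T*dS = 561.4230 * 0.2730 = 153.2685 kJ
dG = -402.9510 - 153.2685 = -556.2195 kJ (spontaneous)

dG = -556.2195 kJ, spontaneous


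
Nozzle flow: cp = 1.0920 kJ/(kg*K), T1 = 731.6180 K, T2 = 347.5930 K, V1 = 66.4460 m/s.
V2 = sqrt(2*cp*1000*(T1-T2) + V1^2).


dT = 384.0250 K
2*cp*1000*dT = 838710.6000
V1^2 = 4415.0709
V2 = sqrt(843125.6709) = 918.2187 m/s

918.2187 m/s


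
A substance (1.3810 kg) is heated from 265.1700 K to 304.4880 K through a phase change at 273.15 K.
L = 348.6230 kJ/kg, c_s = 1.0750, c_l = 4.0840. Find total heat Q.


Q1 (sensible, solid) = 1.3810 * 1.0750 * 7.9800 = 11.8469 kJ
Q2 (latent) = 1.3810 * 348.6230 = 481.4484 kJ
Q3 (sensible, liquid) = 1.3810 * 4.0840 * 31.3380 = 176.7464 kJ
Q_total = 670.0417 kJ

670.0417 kJ


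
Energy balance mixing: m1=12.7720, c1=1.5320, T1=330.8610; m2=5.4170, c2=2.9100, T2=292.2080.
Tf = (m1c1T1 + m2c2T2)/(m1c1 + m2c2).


num = 11080.0713
den = 35.3302
Tf = 313.6150 K

313.6150 K


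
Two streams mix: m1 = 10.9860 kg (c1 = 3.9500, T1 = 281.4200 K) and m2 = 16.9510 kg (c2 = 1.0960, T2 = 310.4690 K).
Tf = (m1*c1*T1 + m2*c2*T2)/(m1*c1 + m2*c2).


num = 17980.1215
den = 61.9730
Tf = 290.1283 K

290.1283 K


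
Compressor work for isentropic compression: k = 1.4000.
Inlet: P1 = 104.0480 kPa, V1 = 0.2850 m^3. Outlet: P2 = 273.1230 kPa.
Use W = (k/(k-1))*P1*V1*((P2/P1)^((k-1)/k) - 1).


(k-1)/k = 0.2857
(P2/P1)^exp = 1.3175
W = 3.5000 * 104.0480 * 0.2850 * (1.3175 - 1) = 32.9524 kJ

32.9524 kJ


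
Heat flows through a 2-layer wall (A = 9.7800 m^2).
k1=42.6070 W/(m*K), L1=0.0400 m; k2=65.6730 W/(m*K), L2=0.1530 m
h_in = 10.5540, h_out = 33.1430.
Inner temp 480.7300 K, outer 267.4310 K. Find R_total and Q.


R_conv_in = 1/(10.5540*9.7800) = 0.0097
R_1 = 0.0400/(42.6070*9.7800) = 9.5993e-05
R_2 = 0.1530/(65.6730*9.7800) = 0.0002
R_conv_out = 1/(33.1430*9.7800) = 0.0031
R_total = 0.0131 K/W
Q = 213.2990 / 0.0131 = 16273.0147 W

R_total = 0.0131 K/W, Q = 16273.0147 W


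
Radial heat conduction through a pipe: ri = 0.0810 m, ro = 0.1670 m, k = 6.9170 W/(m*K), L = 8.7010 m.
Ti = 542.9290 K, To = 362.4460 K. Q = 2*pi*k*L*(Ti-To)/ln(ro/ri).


dT = 180.4830 K
ln(ro/ri) = 0.7235
Q = 2*pi*6.9170*8.7010*180.4830 / 0.7235 = 94327.3802 W

94327.3802 W


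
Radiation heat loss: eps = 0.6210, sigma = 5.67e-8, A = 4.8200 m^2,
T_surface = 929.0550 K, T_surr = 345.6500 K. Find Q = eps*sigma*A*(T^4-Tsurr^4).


T^4 = 7.4502e+11
Tsurr^4 = 1.4274e+10
Q = 0.6210 * 5.67e-8 * 4.8200 * 7.3074e+11 = 124018.3240 W

124018.3240 W


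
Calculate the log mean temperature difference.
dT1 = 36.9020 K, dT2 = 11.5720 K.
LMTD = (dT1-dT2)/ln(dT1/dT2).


dT1/dT2 = 3.1889
ln(dT1/dT2) = 1.1597
LMTD = 25.3300 / 1.1597 = 21.8423 K

21.8423 K


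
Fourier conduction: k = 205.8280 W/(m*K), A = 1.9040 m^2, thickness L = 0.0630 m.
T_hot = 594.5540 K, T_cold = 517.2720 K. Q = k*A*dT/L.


dT = 77.2820 K
Q = 205.8280 * 1.9040 * 77.2820 / 0.0630 = 480738.8292 W

480738.8292 W


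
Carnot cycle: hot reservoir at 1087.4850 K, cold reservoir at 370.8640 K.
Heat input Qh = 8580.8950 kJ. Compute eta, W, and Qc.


eta = 1 - 370.8640/1087.4850 = 0.6590
W = 0.6590 * 8580.8950 = 5654.5603 kJ
Qc = 8580.8950 - 5654.5603 = 2926.3347 kJ

eta = 65.8971%, W = 5654.5603 kJ, Qc = 2926.3347 kJ


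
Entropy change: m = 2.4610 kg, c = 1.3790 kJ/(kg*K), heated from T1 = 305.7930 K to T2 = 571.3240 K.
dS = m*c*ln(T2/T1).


T2/T1 = 1.8683
ln(T2/T1) = 0.6250
dS = 2.4610 * 1.3790 * 0.6250 = 2.1212 kJ/K

2.1212 kJ/K


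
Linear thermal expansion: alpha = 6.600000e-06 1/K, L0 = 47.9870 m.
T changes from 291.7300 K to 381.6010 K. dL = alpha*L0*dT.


dT = 89.8710 K
dL = 6.600000e-06 * 47.9870 * 89.8710 = 0.028463 m
L_final = 48.015463 m

dL = 0.028463 m


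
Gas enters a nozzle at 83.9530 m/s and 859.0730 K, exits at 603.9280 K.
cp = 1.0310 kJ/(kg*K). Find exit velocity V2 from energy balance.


dT = 255.1450 K
2*cp*1000*dT = 526108.9900
V1^2 = 7048.1062
V2 = sqrt(533157.0962) = 730.1761 m/s

730.1761 m/s


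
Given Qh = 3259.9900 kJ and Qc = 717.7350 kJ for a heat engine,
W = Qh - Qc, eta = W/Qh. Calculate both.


W = 3259.9900 - 717.7350 = 2542.2550 kJ
eta = 2542.2550 / 3259.9900 = 0.7798 = 77.9835%

W = 2542.2550 kJ, eta = 77.9835%


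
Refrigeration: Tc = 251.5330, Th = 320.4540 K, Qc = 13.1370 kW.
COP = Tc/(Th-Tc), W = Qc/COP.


COP = 251.5330 / 68.9210 = 3.6496
W = 13.1370 / 3.6496 = 3.5996 kW

COP = 3.6496, W = 3.5996 kW


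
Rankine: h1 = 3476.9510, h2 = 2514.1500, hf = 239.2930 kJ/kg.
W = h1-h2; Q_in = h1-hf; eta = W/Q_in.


W = 962.8010 kJ/kg
Q_in = 3237.6580 kJ/kg
eta = 0.2974 = 29.7376%

eta = 29.7376%


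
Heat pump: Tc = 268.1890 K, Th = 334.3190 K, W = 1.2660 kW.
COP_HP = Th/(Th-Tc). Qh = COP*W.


COP = 334.3190 / 66.1300 = 5.0555
Qh = 5.0555 * 1.2660 = 6.4002 kW

COP = 5.0555, Qh = 6.4002 kW


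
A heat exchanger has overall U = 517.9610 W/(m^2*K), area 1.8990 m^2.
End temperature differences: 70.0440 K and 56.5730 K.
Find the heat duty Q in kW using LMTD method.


LMTD = 63.0689 K
Q = 517.9610 * 1.8990 * 63.0689 = 62035.0782 W = 62.0351 kW

62.0351 kW


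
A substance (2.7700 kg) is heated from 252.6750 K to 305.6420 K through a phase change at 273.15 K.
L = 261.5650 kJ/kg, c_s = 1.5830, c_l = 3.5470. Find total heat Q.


Q1 (sensible, solid) = 2.7700 * 1.5830 * 20.4750 = 89.7810 kJ
Q2 (latent) = 2.7700 * 261.5650 = 724.5350 kJ
Q3 (sensible, liquid) = 2.7700 * 3.5470 * 32.4920 = 319.2401 kJ
Q_total = 1133.5562 kJ

1133.5562 kJ


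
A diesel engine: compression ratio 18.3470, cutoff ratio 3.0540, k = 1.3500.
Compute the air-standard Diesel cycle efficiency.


r^(k-1) = 2.7685
rc^k = 4.5141
eta = 0.5422 = 54.2243%

54.2243%
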